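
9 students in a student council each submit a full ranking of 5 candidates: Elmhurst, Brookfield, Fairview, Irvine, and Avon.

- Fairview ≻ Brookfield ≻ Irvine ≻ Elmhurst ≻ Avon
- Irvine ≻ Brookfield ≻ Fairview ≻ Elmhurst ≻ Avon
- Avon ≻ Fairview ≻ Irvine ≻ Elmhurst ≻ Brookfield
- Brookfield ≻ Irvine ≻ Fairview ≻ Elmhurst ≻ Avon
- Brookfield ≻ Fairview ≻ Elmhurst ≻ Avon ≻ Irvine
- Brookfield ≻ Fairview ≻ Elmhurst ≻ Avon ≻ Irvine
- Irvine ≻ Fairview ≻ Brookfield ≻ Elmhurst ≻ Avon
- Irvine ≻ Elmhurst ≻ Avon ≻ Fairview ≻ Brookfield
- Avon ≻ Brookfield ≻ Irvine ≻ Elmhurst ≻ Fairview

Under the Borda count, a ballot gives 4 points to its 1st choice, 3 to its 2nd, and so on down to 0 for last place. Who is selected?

Brookfield

Borda scores:
  Elmhurst: 1 + 1 + 1 + 1 + 2 + 2 + 1 + 3 + 1 = 13
  Brookfield: 3 + 3 + 0 + 4 + 4 + 4 + 2 + 0 + 3 = 23
  Fairview: 4 + 2 + 3 + 2 + 3 + 3 + 3 + 1 + 0 = 21
  Irvine: 2 + 4 + 2 + 3 + 0 + 0 + 4 + 4 + 2 = 21
  Avon: 0 + 0 + 4 + 0 + 1 + 1 + 0 + 2 + 4 = 12
Brookfield has the highest total.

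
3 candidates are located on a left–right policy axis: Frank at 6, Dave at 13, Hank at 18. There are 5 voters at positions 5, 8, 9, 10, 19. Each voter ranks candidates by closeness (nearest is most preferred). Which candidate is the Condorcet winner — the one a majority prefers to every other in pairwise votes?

Frank

With single-peaked preferences on a line, the Condorcet winner is the candidate closest to the median voter.
The median voter (position 9) is closest to Frank at 6.
Check: Frank vs Dave — voters closer to Frank: 3 of 5.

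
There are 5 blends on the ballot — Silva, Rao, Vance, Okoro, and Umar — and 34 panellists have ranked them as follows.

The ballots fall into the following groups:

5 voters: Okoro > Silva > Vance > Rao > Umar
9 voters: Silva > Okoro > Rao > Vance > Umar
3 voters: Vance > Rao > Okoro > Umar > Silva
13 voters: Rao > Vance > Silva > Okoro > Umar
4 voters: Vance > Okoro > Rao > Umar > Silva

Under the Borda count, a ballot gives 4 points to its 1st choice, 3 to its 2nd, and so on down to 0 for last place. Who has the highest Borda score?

Borda scores:
  Silva: 5·3 + 9·4 + 3·0 + 13·2 + 4·0 = 77
  Rao: 5·1 + 9·2 + 3·3 + 13·4 + 4·2 = 92
  Vance: 5·2 + 9·1 + 3·4 + 13·3 + 4·4 = 86
  Okoro: 5·4 + 9·3 + 3·2 + 13·1 + 4·3 = 78
  Umar: 5·0 + 9·0 + 3·1 + 13·0 + 4·1 = 7
Rao has the highest total.

Rao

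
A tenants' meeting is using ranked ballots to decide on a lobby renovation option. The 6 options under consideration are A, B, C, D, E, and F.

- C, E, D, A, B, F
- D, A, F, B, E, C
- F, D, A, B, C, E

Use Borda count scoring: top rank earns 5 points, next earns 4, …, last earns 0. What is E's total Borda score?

Borda scores:
  A: 2 + 4 + 3 = 9
  B: 1 + 2 + 2 = 5
  C: 5 + 0 + 1 = 6
  D: 3 + 5 + 4 = 12
  E: 4 + 1 + 0 = 5
  F: 0 + 3 + 5 = 8

5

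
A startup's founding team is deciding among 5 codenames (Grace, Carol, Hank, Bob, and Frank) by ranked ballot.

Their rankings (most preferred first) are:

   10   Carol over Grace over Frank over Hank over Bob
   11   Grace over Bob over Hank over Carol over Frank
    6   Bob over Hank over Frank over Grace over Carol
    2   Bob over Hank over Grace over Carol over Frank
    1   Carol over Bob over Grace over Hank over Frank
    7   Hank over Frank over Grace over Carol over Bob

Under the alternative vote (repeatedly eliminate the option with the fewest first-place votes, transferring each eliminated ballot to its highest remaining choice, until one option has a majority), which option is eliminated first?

Frank

Round 1: Grace 11, Carol 11, Bob 8, Hank 7, Frank 0. Frank has the fewest and is eliminated.
Round 2: Grace 11, Carol 11, Bob 8, Hank 7. Hank has the fewest and is eliminated.
Round 3: Grace 18, Carol 11, Bob 8. Bob has the fewest and is eliminated.
Round 4: Grace 26, Carol 11. Grace has a majority.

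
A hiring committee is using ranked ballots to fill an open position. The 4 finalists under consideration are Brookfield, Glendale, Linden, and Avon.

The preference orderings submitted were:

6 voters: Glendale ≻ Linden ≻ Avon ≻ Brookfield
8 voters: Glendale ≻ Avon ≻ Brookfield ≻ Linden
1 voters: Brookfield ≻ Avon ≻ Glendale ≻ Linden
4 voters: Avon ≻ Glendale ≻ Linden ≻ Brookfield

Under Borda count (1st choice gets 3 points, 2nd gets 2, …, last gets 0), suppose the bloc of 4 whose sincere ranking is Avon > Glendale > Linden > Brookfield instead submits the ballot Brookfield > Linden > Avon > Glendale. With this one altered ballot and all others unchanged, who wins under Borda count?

Glendale

Borda totals with the altered ballot: Brookfield 23, Glendale 43, Linden 20, Avon 28.
The winner is unchanged: still Glendale.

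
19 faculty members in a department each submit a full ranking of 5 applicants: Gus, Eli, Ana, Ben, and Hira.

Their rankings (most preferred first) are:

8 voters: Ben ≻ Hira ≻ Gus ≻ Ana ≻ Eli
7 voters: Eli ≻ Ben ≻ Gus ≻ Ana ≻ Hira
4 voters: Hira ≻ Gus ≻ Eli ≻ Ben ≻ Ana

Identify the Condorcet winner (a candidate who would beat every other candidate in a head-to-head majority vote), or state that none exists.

Head-to-head results (19 voters total):
Gus vs Eli: Gus wins 12–7.
Gus vs Ana: Gus wins 19–0.
Gus vs Ben: Ben wins 15–4.
Gus vs Hira: Hira wins 12–7.
Eli vs Ana: Eli wins 11–8.
Eli vs Ben: Eli wins 11–8.
Eli vs Hira: Hira wins 12–7.
Ana vs Ben: Ben wins 19–0.
Ana vs Hira: Hira wins 12–7.
Ben vs Hira: Ben wins 15–4.
No candidate beats all others: Gus beats Eli beats Ben beats Gus, a majority cycle.

There is no Condorcet winner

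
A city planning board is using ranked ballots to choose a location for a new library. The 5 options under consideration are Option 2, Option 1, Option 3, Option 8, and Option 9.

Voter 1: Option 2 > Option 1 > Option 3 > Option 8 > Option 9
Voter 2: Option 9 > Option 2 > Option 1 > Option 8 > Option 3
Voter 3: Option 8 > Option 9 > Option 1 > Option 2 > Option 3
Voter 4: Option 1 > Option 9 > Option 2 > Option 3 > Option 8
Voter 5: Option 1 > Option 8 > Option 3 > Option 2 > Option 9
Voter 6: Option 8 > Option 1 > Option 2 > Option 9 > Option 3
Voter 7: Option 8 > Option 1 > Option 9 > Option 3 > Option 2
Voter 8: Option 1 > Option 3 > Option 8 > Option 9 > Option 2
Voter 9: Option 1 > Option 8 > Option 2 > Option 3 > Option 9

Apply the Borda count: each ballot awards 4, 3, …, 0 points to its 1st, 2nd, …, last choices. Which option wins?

Borda scores:
  Option 2: 4 + 3 + 1 + 2 + 1 + 2 + 0 + 0 + 2 = 15
  Option 1: 3 + 2 + 2 + 4 + 4 + 3 + 3 + 4 + 4 = 29
  Option 3: 2 + 0 + 0 + 1 + 2 + 0 + 1 + 3 + 1 = 10
  Option 8: 1 + 1 + 4 + 0 + 3 + 4 + 4 + 2 + 3 = 22
  Option 9: 0 + 4 + 3 + 3 + 0 + 1 + 2 + 1 + 0 = 14
Option 1 has the highest total.

Option 1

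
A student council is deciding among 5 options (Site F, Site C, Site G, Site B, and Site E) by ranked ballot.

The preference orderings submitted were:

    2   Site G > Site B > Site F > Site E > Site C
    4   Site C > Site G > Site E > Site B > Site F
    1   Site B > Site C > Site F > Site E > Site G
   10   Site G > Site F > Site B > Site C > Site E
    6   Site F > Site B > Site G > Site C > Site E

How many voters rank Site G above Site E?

22

Ballots ranking Site G above Site E: 2+4+10+6 = 22.
Ballots ranking Site E above Site G: 1.
So 22 of 23 voters prefer Site G to Site E.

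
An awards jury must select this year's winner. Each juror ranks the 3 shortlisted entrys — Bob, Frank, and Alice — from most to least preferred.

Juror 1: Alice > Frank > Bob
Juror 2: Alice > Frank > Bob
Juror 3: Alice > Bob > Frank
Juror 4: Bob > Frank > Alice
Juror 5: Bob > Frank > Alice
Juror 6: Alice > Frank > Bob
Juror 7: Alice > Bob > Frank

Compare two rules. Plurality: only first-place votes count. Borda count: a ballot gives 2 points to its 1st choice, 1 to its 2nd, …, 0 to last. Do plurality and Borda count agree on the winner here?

Plurality first-place counts: Bob 2, Frank 0, Alice 5 → Alice.
Borda totals: Bob 6, Frank 5, Alice 10 → Alice.
The two rules agree on Alice.

Yes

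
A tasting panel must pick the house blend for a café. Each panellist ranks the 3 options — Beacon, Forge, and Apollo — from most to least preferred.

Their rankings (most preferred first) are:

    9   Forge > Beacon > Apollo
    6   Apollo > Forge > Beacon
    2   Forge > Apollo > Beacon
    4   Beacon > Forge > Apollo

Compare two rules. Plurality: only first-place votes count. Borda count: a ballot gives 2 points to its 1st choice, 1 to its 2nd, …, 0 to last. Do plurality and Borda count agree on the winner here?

Yes

Plurality first-place counts: Beacon 4, Forge 11, Apollo 6 → Forge.
Borda totals: Beacon 17, Forge 32, Apollo 14 → Forge.
The two rules agree on Forge.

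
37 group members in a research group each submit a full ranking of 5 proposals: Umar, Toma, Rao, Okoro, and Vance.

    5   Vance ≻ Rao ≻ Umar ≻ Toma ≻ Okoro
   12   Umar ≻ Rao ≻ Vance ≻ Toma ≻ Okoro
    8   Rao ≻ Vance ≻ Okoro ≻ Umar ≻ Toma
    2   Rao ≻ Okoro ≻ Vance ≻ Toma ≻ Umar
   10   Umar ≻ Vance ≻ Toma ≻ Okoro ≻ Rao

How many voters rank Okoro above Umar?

Ballots ranking Okoro above Umar: 8+2 = 10.
Ballots ranking Umar above Okoro: 5+12+10 = 27.
So 10 of 37 voters prefer Okoro to Umar.

10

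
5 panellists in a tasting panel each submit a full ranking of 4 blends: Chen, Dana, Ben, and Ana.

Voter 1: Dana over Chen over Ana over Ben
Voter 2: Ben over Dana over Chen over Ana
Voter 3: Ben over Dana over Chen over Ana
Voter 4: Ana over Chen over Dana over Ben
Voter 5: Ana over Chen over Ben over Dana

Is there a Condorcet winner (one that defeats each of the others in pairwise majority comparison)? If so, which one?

There is no Condorcet winner

Head-to-head results (5 voters total):
Chen vs Dana: Dana wins 3–2.
Chen vs Ben: Chen wins 3–2.
Chen vs Ana: Chen wins 3–2.
Dana vs Ben: Ben wins 3–2.
Dana vs Ana: Dana wins 3–2.
Ben vs Ana: Ana wins 3–2.
No candidate beats all others: Chen beats Ben beats Dana beats Chen, a majority cycle.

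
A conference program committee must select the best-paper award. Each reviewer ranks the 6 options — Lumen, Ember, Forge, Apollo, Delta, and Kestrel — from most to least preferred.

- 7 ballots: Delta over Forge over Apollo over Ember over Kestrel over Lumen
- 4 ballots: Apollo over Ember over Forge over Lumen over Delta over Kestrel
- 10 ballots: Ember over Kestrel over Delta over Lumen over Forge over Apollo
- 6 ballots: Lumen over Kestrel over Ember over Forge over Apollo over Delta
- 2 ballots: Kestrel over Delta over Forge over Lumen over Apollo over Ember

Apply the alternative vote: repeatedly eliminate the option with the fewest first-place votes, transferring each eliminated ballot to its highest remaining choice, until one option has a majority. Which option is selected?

Round 1: Ember 10, Delta 7, Lumen 6, Apollo 4, Kestrel 2, Forge 0. Forge has the fewest and is eliminated.
Round 2: Ember 10, Delta 7, Lumen 6, Apollo 4, Kestrel 2. Kestrel has the fewest and is eliminated.
Round 3: Ember 10, Delta 9, Lumen 6, Apollo 4. Apollo has the fewest and is eliminated.
Round 4: Ember 14, Delta 9, Lumen 6. Lumen has the fewest and is eliminated.
Round 5: Ember 20, Delta 9. Ember has a majority.

Ember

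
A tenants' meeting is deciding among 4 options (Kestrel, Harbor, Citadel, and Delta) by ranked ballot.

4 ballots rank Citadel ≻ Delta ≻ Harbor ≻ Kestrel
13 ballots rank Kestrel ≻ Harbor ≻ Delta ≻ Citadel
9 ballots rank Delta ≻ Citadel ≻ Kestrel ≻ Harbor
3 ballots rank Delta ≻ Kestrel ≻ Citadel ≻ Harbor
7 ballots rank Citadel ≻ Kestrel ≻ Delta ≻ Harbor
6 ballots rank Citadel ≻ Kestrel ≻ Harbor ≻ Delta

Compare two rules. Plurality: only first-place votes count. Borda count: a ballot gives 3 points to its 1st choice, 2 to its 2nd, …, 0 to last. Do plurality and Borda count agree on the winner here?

Plurality first-place counts: Kestrel 13, Harbor 0, Citadel 17, Delta 12 → Citadel.
Borda totals: Kestrel 80, Harbor 36, Citadel 72, Delta 64 → Kestrel.
The two rules disagree: plurality picks Citadel, Borda picks Kestrel.

No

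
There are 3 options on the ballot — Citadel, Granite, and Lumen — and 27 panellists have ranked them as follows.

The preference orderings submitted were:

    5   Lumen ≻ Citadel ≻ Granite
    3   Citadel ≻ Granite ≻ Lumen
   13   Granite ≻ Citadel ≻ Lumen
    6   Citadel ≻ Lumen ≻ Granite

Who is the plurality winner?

First-place vote totals:
  Citadel: 9
  Granite: 13
  Lumen: 5
Granite has the most first-place votes.

Granite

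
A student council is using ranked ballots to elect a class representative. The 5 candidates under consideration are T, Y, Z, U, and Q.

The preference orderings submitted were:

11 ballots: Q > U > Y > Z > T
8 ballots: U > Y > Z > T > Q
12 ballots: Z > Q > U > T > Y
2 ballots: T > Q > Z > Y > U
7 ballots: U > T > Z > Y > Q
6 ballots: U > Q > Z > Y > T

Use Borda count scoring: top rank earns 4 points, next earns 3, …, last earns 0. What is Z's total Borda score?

105

Borda scores:
  T: 11·0 + 8·1 + 12·1 + 2·4 + 7·3 + 6·0 = 49
  Y: 11·2 + 8·3 + 12·0 + 2·1 + 7·1 + 6·1 = 61
  Z: 11·1 + 8·2 + 12·4 + 2·2 + 7·2 + 6·2 = 105
  U: 11·3 + 8·4 + 12·2 + 2·0 + 7·4 + 6·4 = 141
  Q: 11·4 + 8·0 + 12·3 + 2·3 + 7·0 + 6·3 = 104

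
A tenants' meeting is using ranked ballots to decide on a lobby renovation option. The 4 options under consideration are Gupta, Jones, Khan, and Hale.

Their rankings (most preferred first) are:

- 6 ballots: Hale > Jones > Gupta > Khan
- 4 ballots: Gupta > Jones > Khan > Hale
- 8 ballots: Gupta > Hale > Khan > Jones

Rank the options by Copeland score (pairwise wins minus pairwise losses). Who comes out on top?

Gupta

Pairwise results:
  Gupta vs Jones: Gupta wins 12–6.
  Gupta vs Khan: Gupta wins 18–0.
  Gupta vs Hale: Gupta wins 12–6.
  Jones vs Khan: Jones wins 10–8.
  Jones vs Hale: Hale wins 14–4.
  Khan vs Hale: Hale wins 14–4.
Copeland scores (wins − losses):
  Gupta: 3 − 0 = 3
  Jones: 1 − 2 = -1
  Khan: 0 − 3 = -3
  Hale: 2 − 1 = 1
Gupta has the best Copeland score.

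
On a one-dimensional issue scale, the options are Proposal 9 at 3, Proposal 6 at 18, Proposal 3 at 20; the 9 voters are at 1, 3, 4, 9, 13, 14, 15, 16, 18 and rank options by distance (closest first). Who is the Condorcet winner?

Proposal 6

With single-peaked preferences on a line, the Condorcet winner is the candidate closest to the median voter.
The median voter (position 13) is closest to Proposal 6 at 18.
Check: Proposal 6 vs Proposal 9 — voters closer to Proposal 6: 5 of 9.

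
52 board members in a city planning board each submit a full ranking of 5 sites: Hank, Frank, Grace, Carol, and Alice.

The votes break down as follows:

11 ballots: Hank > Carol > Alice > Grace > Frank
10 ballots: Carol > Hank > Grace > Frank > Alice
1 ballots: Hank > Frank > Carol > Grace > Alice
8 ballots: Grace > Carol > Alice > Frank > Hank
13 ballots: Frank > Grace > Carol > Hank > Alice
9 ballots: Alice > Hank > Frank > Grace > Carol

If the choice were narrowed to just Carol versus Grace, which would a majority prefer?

Ballots ranking Carol above Grace: 11+10+1 = 22.
Ballots ranking Grace above Carol: 8+13+9 = 30.
Grace wins the head-to-head, 30–22.

Grace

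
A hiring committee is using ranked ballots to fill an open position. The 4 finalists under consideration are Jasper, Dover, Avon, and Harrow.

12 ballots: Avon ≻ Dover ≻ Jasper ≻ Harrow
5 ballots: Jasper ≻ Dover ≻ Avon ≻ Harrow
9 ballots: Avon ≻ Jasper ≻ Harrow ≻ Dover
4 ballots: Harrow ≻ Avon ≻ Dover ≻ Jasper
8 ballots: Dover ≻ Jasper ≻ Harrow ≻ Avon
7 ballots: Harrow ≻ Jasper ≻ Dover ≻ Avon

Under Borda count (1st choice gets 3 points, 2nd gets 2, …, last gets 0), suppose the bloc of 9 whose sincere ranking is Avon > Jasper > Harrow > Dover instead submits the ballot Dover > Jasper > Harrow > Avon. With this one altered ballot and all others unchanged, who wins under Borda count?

Borda totals with the altered ballot: Jasper 75, Dover 96, Avon 49, Harrow 50.
The switch changes the winner from Avon to Dover.

Dover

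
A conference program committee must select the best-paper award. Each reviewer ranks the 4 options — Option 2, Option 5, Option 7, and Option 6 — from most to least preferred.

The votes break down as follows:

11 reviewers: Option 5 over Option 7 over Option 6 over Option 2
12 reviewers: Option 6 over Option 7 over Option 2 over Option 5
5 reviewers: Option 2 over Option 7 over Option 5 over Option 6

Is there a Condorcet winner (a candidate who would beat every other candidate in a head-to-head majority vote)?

Yes

Head-to-head results (28 voters total):
Option 2 vs Option 5: Option 2 wins 17–11.
Option 2 vs Option 7: Option 7 wins 23–5.
Option 2 vs Option 6: Option 6 wins 23–5.
Option 5 vs Option 7: Option 7 wins 17–11.
Option 5 vs Option 6: Option 5 wins 16–12.
Option 7 vs Option 6: Option 7 wins 16–12.
Option 7 beats each rival — Option 2 (23–5), Option 5 (17–11), Option 6 (16–12) — so Option 7 is the Condorcet winner.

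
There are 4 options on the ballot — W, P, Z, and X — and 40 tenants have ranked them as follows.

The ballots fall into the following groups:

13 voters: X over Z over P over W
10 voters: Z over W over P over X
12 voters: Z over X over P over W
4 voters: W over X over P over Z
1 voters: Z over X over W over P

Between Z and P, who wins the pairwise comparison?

Z

Ballots ranking Z above P: 13+10+12+1 = 36.
Ballots ranking P above Z: 4.
Z wins the head-to-head, 36–4.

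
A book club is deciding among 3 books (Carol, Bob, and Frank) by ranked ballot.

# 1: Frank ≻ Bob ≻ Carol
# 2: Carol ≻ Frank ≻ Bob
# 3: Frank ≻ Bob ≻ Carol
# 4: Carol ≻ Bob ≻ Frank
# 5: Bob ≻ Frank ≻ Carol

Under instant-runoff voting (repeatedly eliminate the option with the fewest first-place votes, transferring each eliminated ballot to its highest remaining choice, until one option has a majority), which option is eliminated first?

Round 1: Carol 2, Frank 2, Bob 1. Bob has the fewest and is eliminated.
Round 2: Frank 3, Carol 2. Frank has a majority.

Bob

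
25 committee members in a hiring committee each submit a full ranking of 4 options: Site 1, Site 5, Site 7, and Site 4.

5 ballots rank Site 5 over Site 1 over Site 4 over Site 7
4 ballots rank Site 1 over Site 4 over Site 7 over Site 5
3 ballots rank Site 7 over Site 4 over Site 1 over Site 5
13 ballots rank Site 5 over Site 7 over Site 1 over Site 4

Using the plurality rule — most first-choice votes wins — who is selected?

First-place vote totals:
  Site 1: 4
  Site 5: 18
  Site 7: 3
  Site 4: 0
Site 5 has the most first-place votes.

Site 5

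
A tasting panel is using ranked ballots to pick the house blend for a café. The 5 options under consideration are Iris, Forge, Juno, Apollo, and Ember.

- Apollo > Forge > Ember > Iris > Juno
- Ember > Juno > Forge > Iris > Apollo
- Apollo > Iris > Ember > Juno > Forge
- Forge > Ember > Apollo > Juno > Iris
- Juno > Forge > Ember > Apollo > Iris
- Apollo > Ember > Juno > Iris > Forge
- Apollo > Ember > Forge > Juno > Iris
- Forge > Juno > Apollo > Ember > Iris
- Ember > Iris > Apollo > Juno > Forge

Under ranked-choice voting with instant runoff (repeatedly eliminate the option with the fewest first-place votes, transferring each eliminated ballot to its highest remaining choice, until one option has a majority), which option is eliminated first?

Iris

Round 1: Apollo 4, Forge 2, Ember 2, Juno 1, Iris 0. Iris has the fewest and is eliminated.
Round 2: Apollo 4, Forge 2, Ember 2, Juno 1. Juno has the fewest and is eliminated.
Round 3: Apollo 4, Forge 3, Ember 2. Ember has the fewest and is eliminated.
Round 4: Apollo 5, Forge 4. Apollo has a majority.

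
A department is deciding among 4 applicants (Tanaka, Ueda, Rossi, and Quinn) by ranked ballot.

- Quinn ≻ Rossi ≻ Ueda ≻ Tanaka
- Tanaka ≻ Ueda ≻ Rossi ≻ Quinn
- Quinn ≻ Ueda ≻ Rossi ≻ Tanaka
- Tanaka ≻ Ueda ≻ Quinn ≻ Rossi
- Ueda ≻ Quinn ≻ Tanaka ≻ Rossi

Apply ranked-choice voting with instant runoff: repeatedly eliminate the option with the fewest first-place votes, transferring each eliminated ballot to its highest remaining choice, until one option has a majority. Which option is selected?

Quinn

Round 1: Tanaka 2, Quinn 2, Ueda 1, Rossi 0. Rossi has the fewest and is eliminated.
Round 2: Tanaka 2, Quinn 2, Ueda 1. Ueda has the fewest and is eliminated.
Round 3: Quinn 3, Tanaka 2. Quinn has a majority.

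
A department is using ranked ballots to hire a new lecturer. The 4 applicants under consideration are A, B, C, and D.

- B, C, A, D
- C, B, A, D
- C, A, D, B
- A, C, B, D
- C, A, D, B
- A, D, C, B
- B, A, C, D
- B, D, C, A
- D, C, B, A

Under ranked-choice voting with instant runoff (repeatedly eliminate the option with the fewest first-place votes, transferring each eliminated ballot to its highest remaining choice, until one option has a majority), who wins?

Round 1: B 3, C 3, A 2, D 1. D has the fewest and is eliminated.
Round 2: C 4, B 3, A 2. A has the fewest and is eliminated.
Round 3: C 6, B 3. C has a majority.

C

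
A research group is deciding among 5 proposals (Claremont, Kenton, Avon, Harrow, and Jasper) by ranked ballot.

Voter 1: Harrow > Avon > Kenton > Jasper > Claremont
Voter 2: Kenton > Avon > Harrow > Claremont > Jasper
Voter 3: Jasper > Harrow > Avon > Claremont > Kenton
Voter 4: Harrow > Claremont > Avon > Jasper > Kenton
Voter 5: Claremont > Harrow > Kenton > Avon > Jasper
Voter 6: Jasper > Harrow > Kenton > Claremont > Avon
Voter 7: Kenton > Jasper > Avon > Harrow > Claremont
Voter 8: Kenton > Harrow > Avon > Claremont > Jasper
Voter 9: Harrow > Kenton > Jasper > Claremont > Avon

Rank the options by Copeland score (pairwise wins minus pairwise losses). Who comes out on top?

Pairwise results:
  Claremont vs Kenton: Kenton wins 6–3.
  Claremont vs Avon: Avon wins 5–4.
  Claremont vs Harrow: Harrow wins 8–1.
  Claremont vs Jasper: Jasper wins 5–4.
  Kenton vs Avon: Kenton wins 6–3.
  Kenton vs Harrow: Harrow wins 6–3.
  Kenton vs Jasper: Kenton wins 6–3.
  Avon vs Harrow: Harrow wins 7–2.
  Avon vs Jasper: Avon wins 5–4.
  Harrow vs Jasper: Harrow wins 6–3.
Copeland scores (wins − losses):
  Claremont: 0 − 4 = -4
  Kenton: 3 − 1 = 2
  Avon: 2 − 2 = 0
  Harrow: 4 − 0 = 4
  Jasper: 1 − 3 = -2
Harrow has the best Copeland score.

Harrow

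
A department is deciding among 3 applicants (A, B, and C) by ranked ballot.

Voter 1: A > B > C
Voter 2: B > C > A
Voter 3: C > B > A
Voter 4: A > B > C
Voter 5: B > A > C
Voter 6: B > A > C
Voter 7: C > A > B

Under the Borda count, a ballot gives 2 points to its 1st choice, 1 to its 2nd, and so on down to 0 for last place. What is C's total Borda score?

Borda scores:
  A: 2 + 0 + 0 + 2 + 1 + 1 + 1 = 7
  B: 1 + 2 + 1 + 1 + 2 + 2 + 0 = 9
  C: 0 + 1 + 2 + 0 + 0 + 0 + 2 = 5

5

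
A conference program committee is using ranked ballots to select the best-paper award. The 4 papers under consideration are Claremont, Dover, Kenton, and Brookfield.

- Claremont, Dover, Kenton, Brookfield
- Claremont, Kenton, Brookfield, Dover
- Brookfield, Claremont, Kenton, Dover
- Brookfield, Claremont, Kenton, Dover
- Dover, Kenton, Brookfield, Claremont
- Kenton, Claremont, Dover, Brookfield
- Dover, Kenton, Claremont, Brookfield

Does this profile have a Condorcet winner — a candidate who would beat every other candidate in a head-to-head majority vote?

Head-to-head results (7 voters total):
Claremont vs Dover: Claremont wins 5–2.
Claremont vs Kenton: Claremont wins 4–3.
Claremont vs Brookfield: Claremont wins 4–3.
Dover vs Kenton: Kenton wins 4–3.
Dover vs Brookfield: Dover wins 4–3.
Kenton vs Brookfield: Kenton wins 5–2.
Claremont beats each rival — Dover (5–2), Kenton (4–3), Brookfield (4–3) — so Claremont is the Condorcet winner.

Yes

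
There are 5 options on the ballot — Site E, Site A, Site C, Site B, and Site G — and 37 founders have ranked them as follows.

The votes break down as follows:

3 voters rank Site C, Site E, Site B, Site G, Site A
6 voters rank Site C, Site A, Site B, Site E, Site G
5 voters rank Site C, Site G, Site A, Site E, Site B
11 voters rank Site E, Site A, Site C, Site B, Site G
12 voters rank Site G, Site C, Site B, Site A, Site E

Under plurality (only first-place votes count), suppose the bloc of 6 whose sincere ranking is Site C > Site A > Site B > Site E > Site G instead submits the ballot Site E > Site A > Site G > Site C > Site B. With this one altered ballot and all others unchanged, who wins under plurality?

First-place totals with the altered ballot: Site E 17, Site A 0, Site C 8, Site B 0, Site G 12.
The switch changes the winner from Site C to Site E.

Site E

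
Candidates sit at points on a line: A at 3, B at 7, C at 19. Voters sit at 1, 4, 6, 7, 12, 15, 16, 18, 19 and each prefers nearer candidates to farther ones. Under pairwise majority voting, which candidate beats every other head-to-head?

B

With single-peaked preferences on a line, the Condorcet winner is the candidate closest to the median voter.
The median voter (position 12) is closest to B at 7.
Check: B vs C — voters closer to B: 5 of 9.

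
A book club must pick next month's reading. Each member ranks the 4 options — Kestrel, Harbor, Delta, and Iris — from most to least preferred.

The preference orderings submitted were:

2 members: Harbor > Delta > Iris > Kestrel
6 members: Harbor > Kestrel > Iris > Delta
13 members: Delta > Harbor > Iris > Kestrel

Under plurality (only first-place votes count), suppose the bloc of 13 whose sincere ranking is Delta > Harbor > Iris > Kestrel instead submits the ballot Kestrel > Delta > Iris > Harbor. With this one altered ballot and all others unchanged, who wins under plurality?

Kestrel

First-place totals with the altered ballot: Kestrel 13, Harbor 8, Delta 0, Iris 0.
The switch changes the winner from Delta to Kestrel.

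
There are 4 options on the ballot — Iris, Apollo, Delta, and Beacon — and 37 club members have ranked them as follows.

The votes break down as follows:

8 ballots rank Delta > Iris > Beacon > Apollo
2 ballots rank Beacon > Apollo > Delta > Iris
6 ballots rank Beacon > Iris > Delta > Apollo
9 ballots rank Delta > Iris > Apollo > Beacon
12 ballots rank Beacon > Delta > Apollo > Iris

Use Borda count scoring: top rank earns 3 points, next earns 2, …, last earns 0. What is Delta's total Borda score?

83

Borda scores:
  Iris: 8·2 + 2·0 + 6·2 + 9·2 + 12·0 = 46
  Apollo: 8·0 + 2·2 + 6·0 + 9·1 + 12·1 = 25
  Delta: 8·3 + 2·1 + 6·1 + 9·3 + 12·2 = 83
  Beacon: 8·1 + 2·3 + 6·3 + 9·0 + 12·3 = 68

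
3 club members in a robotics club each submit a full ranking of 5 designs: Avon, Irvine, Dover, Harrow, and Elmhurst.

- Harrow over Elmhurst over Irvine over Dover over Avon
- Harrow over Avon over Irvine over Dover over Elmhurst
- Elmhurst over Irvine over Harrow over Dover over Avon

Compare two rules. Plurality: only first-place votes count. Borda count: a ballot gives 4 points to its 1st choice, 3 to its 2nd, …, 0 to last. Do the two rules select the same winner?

Plurality first-place counts: Avon 0, Irvine 0, Dover 0, Harrow 2, Elmhurst 1 → Harrow.
Borda totals: Avon 3, Irvine 7, Dover 3, Harrow 10, Elmhurst 7 → Harrow.
The two rules agree on Harrow.

Yes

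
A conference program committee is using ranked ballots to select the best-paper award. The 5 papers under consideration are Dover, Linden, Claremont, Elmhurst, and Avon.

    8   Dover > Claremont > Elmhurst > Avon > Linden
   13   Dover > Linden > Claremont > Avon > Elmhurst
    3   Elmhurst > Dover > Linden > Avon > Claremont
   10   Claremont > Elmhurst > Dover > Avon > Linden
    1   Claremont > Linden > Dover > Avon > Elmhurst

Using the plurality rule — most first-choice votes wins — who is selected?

First-place vote totals:
  Dover: 21
  Linden: 0
  Claremont: 11
  Elmhurst: 3
  Avon: 0
Dover has the most first-place votes.

Dover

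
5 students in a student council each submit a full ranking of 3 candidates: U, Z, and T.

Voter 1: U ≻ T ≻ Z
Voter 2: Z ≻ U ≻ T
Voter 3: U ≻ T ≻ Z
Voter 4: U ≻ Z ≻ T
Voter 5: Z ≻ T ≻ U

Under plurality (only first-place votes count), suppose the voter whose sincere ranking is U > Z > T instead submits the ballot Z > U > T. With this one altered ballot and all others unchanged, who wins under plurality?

First-place totals with the altered ballot: U 2, Z 3, T 0.
The switch changes the winner from U to Z.

Z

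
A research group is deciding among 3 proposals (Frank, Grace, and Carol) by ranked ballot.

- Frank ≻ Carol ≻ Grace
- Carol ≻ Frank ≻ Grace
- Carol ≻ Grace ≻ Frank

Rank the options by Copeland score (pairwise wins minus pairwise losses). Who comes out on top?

Pairwise results:
  Frank vs Grace: Frank wins 2–1.
  Frank vs Carol: Carol wins 2–1.
  Grace vs Carol: Carol wins 3–0.
Copeland scores (wins − losses):
  Frank: 1 − 1 = 0
  Grace: 0 − 2 = -2
  Carol: 2 − 0 = 2
Carol has the best Copeland score.

Carol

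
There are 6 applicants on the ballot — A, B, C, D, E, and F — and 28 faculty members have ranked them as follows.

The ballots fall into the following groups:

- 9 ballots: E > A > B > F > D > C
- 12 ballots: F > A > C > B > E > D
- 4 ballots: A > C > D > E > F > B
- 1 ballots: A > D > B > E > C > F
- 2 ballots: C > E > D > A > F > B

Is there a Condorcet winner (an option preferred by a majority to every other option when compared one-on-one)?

Head-to-head results (28 voters total):
A vs B: A wins 28–0.
A vs C: A wins 26–2.
A vs D: A wins 26–2.
A vs E: A wins 17–11.
A vs F: A wins 16–12.
B vs C: C wins 18–10.
B vs D: B wins 21–7.
B vs E: E wins 15–13.
B vs F: F wins 18–10.
C vs D: C wins 18–10.
C vs E: C wins 18–10.
C vs F: F wins 21–7.
D vs E: E wins 23–5.
D vs F: F wins 21–7.
E vs F: E wins 16–12.
A beats each rival — B (28–0), C (26–2), D (26–2), E (17–11), F (16–12) — so A is the Condorcet winner.

Yes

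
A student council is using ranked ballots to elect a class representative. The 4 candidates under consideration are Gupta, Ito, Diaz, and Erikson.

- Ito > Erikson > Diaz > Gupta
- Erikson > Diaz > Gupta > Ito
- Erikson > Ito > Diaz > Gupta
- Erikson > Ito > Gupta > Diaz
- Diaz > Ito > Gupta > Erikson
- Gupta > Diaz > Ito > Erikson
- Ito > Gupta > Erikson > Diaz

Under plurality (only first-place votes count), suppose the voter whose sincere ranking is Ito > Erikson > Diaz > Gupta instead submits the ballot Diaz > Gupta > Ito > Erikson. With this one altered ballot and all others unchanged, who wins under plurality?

Erikson

First-place totals with the altered ballot: Gupta 1, Ito 1, Diaz 2, Erikson 3.
The winner is unchanged: still Erikson.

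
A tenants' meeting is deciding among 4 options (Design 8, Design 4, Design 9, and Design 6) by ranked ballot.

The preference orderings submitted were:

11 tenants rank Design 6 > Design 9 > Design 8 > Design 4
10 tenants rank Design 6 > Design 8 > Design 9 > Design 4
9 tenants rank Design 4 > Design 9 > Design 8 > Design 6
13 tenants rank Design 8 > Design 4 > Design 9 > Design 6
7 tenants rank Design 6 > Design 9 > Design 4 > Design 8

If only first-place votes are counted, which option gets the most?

Design 6

First-place vote totals:
  Design 8: 13
  Design 4: 9
  Design 9: 0
  Design 6: 28
Design 6 has the most first-place votes.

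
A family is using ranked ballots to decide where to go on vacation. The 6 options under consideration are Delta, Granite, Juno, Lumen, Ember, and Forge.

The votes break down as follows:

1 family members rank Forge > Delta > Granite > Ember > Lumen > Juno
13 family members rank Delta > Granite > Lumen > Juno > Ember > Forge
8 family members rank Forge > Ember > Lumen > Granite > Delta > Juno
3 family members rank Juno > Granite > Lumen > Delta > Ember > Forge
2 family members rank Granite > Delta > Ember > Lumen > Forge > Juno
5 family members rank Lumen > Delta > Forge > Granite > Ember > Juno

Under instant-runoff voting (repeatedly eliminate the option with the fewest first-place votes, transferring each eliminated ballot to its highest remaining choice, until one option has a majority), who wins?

Delta

Round 1: Delta 13, Forge 9, Lumen 5, Juno 3, Granite 2, Ember 0. Ember has the fewest and is eliminated.
Round 2: Delta 13, Forge 9, Lumen 5, Juno 3, Granite 2. Granite has the fewest and is eliminated.
Round 3: Delta 15, Forge 9, Lumen 5, Juno 3. Juno has the fewest and is eliminated.
Round 4: Delta 15, Forge 9, Lumen 8. Lumen has the fewest and is eliminated.
Round 5: Delta 23, Forge 9. Delta has a majority.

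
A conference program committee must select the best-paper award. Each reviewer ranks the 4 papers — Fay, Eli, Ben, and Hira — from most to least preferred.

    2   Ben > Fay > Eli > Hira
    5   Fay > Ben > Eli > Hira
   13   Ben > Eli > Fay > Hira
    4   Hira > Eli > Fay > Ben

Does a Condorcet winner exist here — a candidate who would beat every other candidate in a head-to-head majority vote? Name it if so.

Head-to-head results (24 voters total):
Fay vs Eli: Eli wins 17–7.
Fay vs Ben: Ben wins 15–9.
Fay vs Hira: Fay wins 20–4.
Eli vs Ben: Ben wins 20–4.
Eli vs Hira: Eli wins 20–4.
Ben vs Hira: Ben wins 20–4.
Ben beats each rival — Fay (15–9), Eli (20–4), Hira (20–4) — so Ben is the Condorcet winner.

Ben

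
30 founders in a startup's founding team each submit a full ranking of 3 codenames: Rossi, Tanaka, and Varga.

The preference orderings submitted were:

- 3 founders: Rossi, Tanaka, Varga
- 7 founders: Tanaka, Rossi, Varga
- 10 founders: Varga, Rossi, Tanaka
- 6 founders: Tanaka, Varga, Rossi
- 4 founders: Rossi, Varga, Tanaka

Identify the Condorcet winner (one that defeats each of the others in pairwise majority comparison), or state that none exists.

Head-to-head results (30 voters total):
Rossi vs Tanaka: Rossi wins 17–13.
Rossi vs Varga: Varga wins 16–14.
Tanaka vs Varga: Tanaka wins 16–14.
No candidate beats all others: Rossi beats Tanaka beats Varga beats Rossi, a majority cycle.

No Condorcet winner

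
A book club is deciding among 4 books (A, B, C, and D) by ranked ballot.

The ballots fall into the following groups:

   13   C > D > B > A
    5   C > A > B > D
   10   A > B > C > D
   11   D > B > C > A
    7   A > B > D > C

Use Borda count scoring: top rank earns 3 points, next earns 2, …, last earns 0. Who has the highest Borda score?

Borda scores:
  A: 13·0 + 5·2 + 10·3 + 11·0 + 7·3 = 61
  B: 13·1 + 5·1 + 10·2 + 11·2 + 7·2 = 74
  C: 13·3 + 5·3 + 10·1 + 11·1 + 7·0 = 75
  D: 13·2 + 5·0 + 10·0 + 11·3 + 7·1 = 66
C has the highest total.

C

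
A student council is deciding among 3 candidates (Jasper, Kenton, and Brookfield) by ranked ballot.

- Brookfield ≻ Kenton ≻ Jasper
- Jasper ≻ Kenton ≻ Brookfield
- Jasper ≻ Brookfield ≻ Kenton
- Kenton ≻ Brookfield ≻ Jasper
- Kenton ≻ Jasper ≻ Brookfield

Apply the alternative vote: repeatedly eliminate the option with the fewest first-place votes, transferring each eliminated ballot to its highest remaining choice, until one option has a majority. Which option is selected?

Round 1: Jasper 2, Kenton 2, Brookfield 1. Brookfield has the fewest and is eliminated.
Round 2: Kenton 3, Jasper 2. Kenton has a majority.

Kenton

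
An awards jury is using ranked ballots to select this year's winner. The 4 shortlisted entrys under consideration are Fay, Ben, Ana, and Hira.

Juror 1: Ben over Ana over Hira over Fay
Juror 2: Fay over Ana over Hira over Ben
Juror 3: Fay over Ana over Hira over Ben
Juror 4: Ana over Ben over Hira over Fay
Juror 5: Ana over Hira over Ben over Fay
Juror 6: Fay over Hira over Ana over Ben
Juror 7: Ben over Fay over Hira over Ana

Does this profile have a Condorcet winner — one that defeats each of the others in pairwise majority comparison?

Head-to-head results (7 voters total):
Fay vs Ben: Ben wins 4–3.
Fay vs Ana: Fay wins 4–3.
Fay vs Hira: Fay wins 4–3.
Ben vs Ana: Ana wins 5–2.
Ben vs Hira: Hira wins 4–3.
Ana vs Hira: Ana wins 5–2.
No candidate beats all others: Fay beats Ana beats Ben beats Fay, a majority cycle.

No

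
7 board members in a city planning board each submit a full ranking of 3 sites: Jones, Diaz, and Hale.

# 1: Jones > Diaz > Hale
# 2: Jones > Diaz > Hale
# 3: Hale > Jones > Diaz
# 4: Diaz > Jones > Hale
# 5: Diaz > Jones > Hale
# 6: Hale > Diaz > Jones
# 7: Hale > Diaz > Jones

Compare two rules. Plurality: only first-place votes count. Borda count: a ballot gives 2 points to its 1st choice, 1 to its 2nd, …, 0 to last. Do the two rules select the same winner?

Plurality first-place counts: Jones 2, Diaz 2, Hale 3 → Hale.
Borda totals: Jones 7, Diaz 8, Hale 6 → Diaz.
The two rules disagree: plurality picks Hale, Borda picks Diaz.

No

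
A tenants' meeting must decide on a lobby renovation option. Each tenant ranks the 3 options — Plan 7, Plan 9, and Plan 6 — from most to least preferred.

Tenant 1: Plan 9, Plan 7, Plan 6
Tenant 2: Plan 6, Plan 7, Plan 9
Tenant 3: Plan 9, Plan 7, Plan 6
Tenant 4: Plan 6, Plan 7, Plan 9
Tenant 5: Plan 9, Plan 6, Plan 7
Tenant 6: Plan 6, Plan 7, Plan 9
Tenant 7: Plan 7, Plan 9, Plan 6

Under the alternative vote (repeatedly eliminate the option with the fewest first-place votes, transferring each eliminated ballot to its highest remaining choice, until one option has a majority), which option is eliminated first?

Plan 7

Round 1: Plan 9 3, Plan 6 3, Plan 7 1. Plan 7 has the fewest and is eliminated.
Round 2: Plan 9 4, Plan 6 3. Plan 9 has a majority.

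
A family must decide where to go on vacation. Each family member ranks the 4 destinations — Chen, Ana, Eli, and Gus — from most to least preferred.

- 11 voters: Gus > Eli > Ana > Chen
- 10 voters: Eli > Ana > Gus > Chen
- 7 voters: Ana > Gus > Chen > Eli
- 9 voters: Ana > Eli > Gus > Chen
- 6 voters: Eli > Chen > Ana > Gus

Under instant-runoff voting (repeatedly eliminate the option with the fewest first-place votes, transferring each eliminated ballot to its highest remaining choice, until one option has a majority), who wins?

Round 1: Ana 16, Eli 16, Gus 11, Chen 0. Chen has the fewest and is eliminated.
Round 2: Ana 16, Eli 16, Gus 11. Gus has the fewest and is eliminated.
Round 3: Eli 27, Ana 16. Eli has a majority.

Eli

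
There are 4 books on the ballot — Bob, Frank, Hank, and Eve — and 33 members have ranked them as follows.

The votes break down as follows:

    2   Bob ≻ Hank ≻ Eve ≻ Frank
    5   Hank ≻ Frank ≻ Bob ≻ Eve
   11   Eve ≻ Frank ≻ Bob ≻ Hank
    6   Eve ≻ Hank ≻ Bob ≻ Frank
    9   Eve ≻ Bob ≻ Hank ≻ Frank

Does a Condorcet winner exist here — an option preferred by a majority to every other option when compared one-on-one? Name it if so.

Eve

Head-to-head results (33 voters total):
Bob vs Frank: Bob wins 17–16.
Bob vs Hank: Bob wins 22–11.
Bob vs Eve: Eve wins 26–7.
Frank vs Hank: Hank wins 22–11.
Frank vs Eve: Eve wins 28–5.
Hank vs Eve: Eve wins 26–7.
Eve beats each rival — Bob (26–7), Frank (28–5), Hank (26–7) — so Eve is the Condorcet winner.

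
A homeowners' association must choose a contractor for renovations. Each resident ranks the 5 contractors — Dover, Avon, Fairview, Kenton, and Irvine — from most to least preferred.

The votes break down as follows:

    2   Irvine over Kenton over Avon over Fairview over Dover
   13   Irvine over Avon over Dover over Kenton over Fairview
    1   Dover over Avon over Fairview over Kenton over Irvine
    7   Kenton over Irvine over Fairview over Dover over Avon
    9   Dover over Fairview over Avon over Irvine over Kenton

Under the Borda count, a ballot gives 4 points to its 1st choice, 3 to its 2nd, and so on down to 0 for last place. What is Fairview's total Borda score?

Borda scores:
  Dover: 2·0 + 13·2 + 4 + 7·1 + 9·4 = 73
  Avon: 2·2 + 13·3 + 3 + 7·0 + 9·2 = 64
  Fairview: 2·1 + 13·0 + 2 + 7·2 + 9·3 = 45
  Kenton: 2·3 + 13·1 + 1 + 7·4 + 9·0 = 48
  Irvine: 2·4 + 13·4 + 0 + 7·3 + 9·1 = 90

45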